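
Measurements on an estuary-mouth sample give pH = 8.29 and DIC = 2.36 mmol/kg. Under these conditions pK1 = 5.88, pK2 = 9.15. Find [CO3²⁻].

α₂ = 1 / (1 + [H⁺]/K2 + [H⁺]²/(K1K2)) = 1 / (1 + 10^+0.86 + 10^-1.55)
   = 1 / (1 + 7.2444 + 0.028184) = 1/8.2725 = 0.1209
[CO3²⁻] = α₂ × DIC = 0.1209 × 2.36 = 0.285 mmol/kg

[CO3²⁻] = 0.285 mmol/kg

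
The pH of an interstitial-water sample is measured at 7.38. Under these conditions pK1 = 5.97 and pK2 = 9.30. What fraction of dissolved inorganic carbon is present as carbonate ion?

α₂ = 1 / (1 + [H⁺]/K2 + [H⁺]²/(K1K2)) = 1 / (1 + 10^+1.92 + 10^+0.51)
   = 1 / (1 + 83.176 + 3.2359) = 1/87.412 = 0.01144

α₂ = 0.0114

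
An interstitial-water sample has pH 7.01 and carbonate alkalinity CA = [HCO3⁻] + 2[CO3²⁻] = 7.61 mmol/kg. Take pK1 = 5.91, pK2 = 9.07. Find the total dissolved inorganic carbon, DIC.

DIC = 8.14 mmol/kg

CA = [HCO3⁻] + 2[CO3²⁻] = (α₁ + 2α₂)·DIC
At pH 7.01: [H⁺]/K1 = 10^-1.10 = 0.079433, K2/[H⁺] = 10^-2.06 = 0.0087096
α₁ = 1/(1 + 0.079433 + 0.0087096) = 1/1.0881 = 0.9190; α₂ = α₁·K2/[H⁺] = 0.008004
α₁ + 2α₂ = 0.9350
DIC = CA / (α₁ + 2α₂) = 7.61 / 0.9350 = 8.14 mmol/kg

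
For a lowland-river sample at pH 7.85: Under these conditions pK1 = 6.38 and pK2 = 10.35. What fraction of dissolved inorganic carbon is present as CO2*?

α₀ = 0.0327

α₀ = 1 / (1 + K1/[H⁺] + K1K2/[H⁺]²) = 1 / (1 + 10^+1.47 + 10^-1.03)
   = 1 / (1 + 29.512 + 0.093325) = 1/30.605 = 0.03267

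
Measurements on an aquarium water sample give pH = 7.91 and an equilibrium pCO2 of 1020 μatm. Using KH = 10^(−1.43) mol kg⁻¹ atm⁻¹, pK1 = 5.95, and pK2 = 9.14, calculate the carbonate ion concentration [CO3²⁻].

[CO3²⁻] = 0.204 mmol/kg

[CO2*] = KH · pCO2 = 10^(−1.43) × 1020×10^-6 = 3.790×10^-5 mol/kg
α₀ = 1/(1 + K1/[H⁺] + K1K2/[H⁺]²) = 1/(1 + 10^+1.96 + 10^+0.73) = 0.01025
DIC = [CO2*]/α₀ = 3.790×10^-5 / 0.01025 = 3.698 mmol/kg
[CO3²⁻] = α₂·DIC; α₂ = 0.05504, so [CO3²⁻] = 0.05504 × 3.698 = 0.204 mmol/kg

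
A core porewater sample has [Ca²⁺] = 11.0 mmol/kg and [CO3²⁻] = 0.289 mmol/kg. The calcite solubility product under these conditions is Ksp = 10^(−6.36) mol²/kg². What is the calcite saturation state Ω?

Ksp = 10^(−6.36) = 4.365×10^-7
Ω = [Ca²⁺][CO3²⁻]/Ksp = (11.0×10^-3)(0.289×10^-3) / 4.365×10^-7 = 7.28

Ω = 7.28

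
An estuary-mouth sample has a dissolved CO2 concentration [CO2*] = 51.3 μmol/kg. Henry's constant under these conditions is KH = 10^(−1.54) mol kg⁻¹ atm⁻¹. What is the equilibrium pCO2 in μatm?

pCO2 = 1780 μatm

KH = 10^(−1.54) = 2.884×10^-2 mol kg⁻¹ atm⁻¹
pCO2 = [CO2*]/KH = 51.3×10^-6 / 2.884×10^-2 = 1.78×10^-3 atm = 1780 μatm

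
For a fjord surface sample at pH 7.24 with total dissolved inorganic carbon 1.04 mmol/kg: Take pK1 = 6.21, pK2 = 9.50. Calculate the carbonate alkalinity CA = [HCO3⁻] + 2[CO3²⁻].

CA = [HCO3⁻] + 2[CO3²⁻] = (α₁ + 2α₂)·DIC
At pH 7.24: [H⁺]/K1 = 10^-1.03 = 0.093325, K2/[H⁺] = 10^-2.26 = 0.0054954
α₁ = 1/(1 + 0.093325 + 0.0054954) = 1/1.0988 = 0.9101; α₂ = α₁·K2/[H⁺] = 0.005001
α₁ + 2α₂ = 0.9201
CA = 0.9201 × 1.04 = 0.957 mmol/kg

CA = 0.957 mmol/kg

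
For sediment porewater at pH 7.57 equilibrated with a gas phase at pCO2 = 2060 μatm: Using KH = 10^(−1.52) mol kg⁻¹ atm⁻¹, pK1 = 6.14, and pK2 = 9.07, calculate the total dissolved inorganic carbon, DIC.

[CO2*] = KH · pCO2 = 10^(−1.52) × 2060×10^-6 = 6.221×10^-5 mol/kg
α₀ = 1/(1 + K1/[H⁺] + K1K2/[H⁺]²) = 1/(1 + 10^+1.43 + 10^-0.07) = 0.03476
DIC = [CO2*]/α₀ = 6.221×10^-5 / 0.03476 = 1.79 mmol/kg

DIC = 1.79 mmol/kg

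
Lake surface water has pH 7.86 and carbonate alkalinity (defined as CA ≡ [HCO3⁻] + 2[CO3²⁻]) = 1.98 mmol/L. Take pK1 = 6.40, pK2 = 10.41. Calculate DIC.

CA = [HCO3⁻] + 2[CO3²⁻] = (α₁ + 2α₂)·DIC
At pH 7.86: [H⁺]/K1 = 10^-1.46 = 0.034674, K2/[H⁺] = 10^-2.55 = 0.0028184
α₁ = 1/(1 + 0.034674 + 0.0028184) = 1/1.0375 = 0.9639; α₂ = α₁·K2/[H⁺] = 0.002717
α₁ + 2α₂ = 0.9693
DIC = CA / (α₁ + 2α₂) = 1.98 / 0.9693 = 2.04 mmol/L

DIC = 2.04 mmol/L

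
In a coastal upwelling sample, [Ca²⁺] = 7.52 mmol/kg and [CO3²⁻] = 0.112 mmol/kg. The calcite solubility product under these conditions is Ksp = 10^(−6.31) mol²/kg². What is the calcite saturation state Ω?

Ksp = 10^(−6.31) = 4.898×10^-7
Ω = [Ca²⁺][CO3²⁻]/Ksp = (7.52×10^-3)(0.112×10^-3) / 4.898×10^-7 = 1.72

Ω = 1.72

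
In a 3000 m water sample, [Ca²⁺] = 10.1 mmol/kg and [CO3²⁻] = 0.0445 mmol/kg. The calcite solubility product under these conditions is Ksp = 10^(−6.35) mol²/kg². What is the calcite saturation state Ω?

Ksp = 10^(−6.35) = 4.467×10^-7
Ω = [Ca²⁺][CO3²⁻]/Ksp = (10.1×10^-3)(0.0445×10^-3) / 4.467×10^-7 = 1.01

Ω = 1.01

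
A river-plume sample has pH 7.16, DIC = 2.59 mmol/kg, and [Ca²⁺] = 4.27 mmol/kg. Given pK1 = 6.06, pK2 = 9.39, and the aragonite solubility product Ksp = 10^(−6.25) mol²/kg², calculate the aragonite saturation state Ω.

Ω = 0.107

α₂ = 1 / (1 + [H⁺]/K2 + [H⁺]²/(K1K2)) = 1 / (1 + 10^+2.23 + 10^+1.13)
   = 1 / (1 + 169.82 + 13.490) = 1/184.31 = 0.005426
[CO3²⁻] = α₂ × DIC = 0.005426 × 2.59 = 0.01405 mmol/kg = 14.05 μmol/kg
Ksp = 10^(−6.25) = 5.623×10^-7
Ω = [Ca²⁺][CO3²⁻]/Ksp = (4.27×10^-3)(1.405×10^-5) / 5.623×10^-7 = 0.107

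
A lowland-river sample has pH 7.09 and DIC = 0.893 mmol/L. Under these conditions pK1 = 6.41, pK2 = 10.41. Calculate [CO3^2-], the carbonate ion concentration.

[CO3²⁻] = 0.353 μmol/L

α₂ = 1 / (1 + [H⁺]/K2 + [H⁺]²/(K1K2)) = 1 / (1 + 10^+3.32 + 10^+2.64)
   = 1 / (1 + 2089.3 + 436.52) = 1/2526.8 = 0.0003958
[CO3²⁻] = α₂ × DIC = 0.0003958 × 0.893 = 0.000353 mmol/L = 0.353 μmol/L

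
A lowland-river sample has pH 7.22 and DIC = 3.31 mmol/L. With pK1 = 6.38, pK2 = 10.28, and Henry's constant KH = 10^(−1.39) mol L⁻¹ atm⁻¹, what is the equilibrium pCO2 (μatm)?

α₀ = 1 / (1 + K1/[H⁺] + K1K2/[H⁺]²) = 1 / (1 + 10^+0.84 + 10^-2.22)
   = 1 / (1 + 6.9183 + 0.0060256) = 1/7.9243 = 0.1262
[CO2*] = α₀ × DIC = 0.1262 × 3.31 = 0.4177 mmol/L
pCO2 = [CO2*]/KH = 4.177×10^-4 / 4.074×10^-2 = 1.03×10^4 μatm

pCO2 = 1.03×10^4 μatm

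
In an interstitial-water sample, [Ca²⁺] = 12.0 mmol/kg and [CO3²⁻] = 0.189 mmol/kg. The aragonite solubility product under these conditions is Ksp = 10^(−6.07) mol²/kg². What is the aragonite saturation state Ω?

Ksp = 10^(−6.07) = 8.511×10^-7
Ω = [Ca²⁺][CO3²⁻]/Ksp = (12.0×10^-3)(0.189×10^-3) / 8.511×10^-7 = 2.66

Ω = 2.66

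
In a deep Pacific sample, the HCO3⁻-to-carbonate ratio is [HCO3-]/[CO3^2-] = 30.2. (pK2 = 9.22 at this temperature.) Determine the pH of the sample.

From K2 = [H⁺][CO3^2-]/[HCO3-]:  pH = pK2 − log₁₀([HCO3-]/[CO3^2-])
log₁₀(30.2) = +1.480
pH = 9.22 − (+1.480) = 7.74

pH = 7.74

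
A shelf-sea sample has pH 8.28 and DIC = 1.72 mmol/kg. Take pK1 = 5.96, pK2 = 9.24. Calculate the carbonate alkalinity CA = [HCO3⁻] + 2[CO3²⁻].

CA = [HCO3⁻] + 2[CO3²⁻] = (α₁ + 2α₂)·DIC
At pH 8.28: [H⁺]/K1 = 10^-2.32 = 0.0047863, K2/[H⁺] = 10^-0.96 = 0.10965
α₁ = 1/(1 + 0.0047863 + 0.10965) = 1/1.1144 = 0.8973; α₂ = α₁·K2/[H⁺] = 0.09839
α₁ + 2α₂ = 1.0941
CA = 1.0941 × 1.72 = 1.88 mmol/kg

CA = 1.88 mmol/kg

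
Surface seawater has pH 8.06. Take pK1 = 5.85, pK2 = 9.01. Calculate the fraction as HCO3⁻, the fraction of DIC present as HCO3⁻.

α₁ = 1 / (1 + [H⁺]/K1 + K2/[H⁺]) = 1 / (1 + 10^-2.21 + 10^-0.95)
   = 1 / (1 + 0.0061660 + 0.11220) = 1/1.1184 = 0.8942

α₁ = 0.894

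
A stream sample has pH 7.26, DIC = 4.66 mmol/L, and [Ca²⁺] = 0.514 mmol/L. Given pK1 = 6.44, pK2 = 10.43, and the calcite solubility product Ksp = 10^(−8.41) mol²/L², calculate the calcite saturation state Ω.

α₂ = 1 / (1 + [H⁺]/K2 + [H⁺]²/(K1K2)) = 1 / (1 + 10^+3.17 + 10^+2.35)
   = 1 / (1 + 1479.1 + 223.87) = 1/1704.0 = 0.0005869
[CO3²⁻] = α₂ × DIC = 0.0005869 × 4.66 = 0.002735 mmol/L = 2.735 μmol/L
Ksp = 10^(−8.41) = 3.890×10^-9
Ω = [Ca²⁺][CO3²⁻]/Ksp = (0.514×10^-3)(2.735×10^-6) / 3.890×10^-9 = 0.361

Ω = 0.361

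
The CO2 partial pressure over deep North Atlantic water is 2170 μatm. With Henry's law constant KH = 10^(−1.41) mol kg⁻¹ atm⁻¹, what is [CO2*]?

[CO2*] = 84.4 μmol/kg

KH = 10^(−1.41) = 3.890×10^-2 mol kg⁻¹ atm⁻¹
[CO2*] = KH · pCO2 = 3.890×10^-2 × 2170×10^-6 atm = 8.44×10^-5 mol/kg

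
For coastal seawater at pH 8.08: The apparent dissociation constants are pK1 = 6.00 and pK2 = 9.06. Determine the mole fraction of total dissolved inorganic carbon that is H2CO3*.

α₀ = 0.00747

α₀ = 1 / (1 + K1/[H⁺] + K1K2/[H⁺]²) = 1 / (1 + 10^+2.08 + 10^+1.10)
   = 1 / (1 + 120.23 + 12.589) = 1/133.82 = 0.007473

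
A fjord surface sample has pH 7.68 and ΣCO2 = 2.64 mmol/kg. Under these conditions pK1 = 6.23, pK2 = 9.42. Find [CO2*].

α₀ = 1 / (1 + K1/[H⁺] + K1K2/[H⁺]²) = 1 / (1 + 10^+1.45 + 10^-0.29)
   = 1 / (1 + 28.184 + 0.51286) = 1/29.697 = 0.03367
[CO2*] = α₀ × DIC = 0.03367 × 2.64 = 0.0889 mmol/kg

[CO2*] = 0.0889 mmol/kg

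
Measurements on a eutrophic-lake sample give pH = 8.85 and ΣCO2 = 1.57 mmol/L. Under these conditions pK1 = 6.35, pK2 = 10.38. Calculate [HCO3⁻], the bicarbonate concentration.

α₁ = 1 / (1 + [H⁺]/K1 + K2/[H⁺]) = 1 / (1 + 10^-2.50 + 10^-1.53)
   = 1 / (1 + 0.0031623 + 0.029512) = 1/1.0327 = 0.9684
[HCO3⁻] = α₁ × DIC = 0.9684 × 1.57 = 1.52 mmol/L

[HCO3⁻] = 1.52 mmol/L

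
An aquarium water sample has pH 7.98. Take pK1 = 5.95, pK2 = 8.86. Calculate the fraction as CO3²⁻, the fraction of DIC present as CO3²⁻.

α₂ = 1 / (1 + [H⁺]/K2 + [H⁺]²/(K1K2)) = 1 / (1 + 10^+0.88 + 10^-1.15)
   = 1 / (1 + 7.5858 + 0.070795) = 1/8.6566 = 0.1155

α₂ = 0.116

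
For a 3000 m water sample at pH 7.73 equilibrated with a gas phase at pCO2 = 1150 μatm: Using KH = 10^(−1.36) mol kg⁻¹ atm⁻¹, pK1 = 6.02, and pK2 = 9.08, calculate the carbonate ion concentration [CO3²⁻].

[CO2*] = KH · pCO2 = 10^(−1.36) × 1150×10^-6 = 5.020×10^-5 mol/kg
α₀ = 1/(1 + K1/[H⁺] + K1K2/[H⁺]²) = 1/(1 + 10^+1.71 + 10^+0.36) = 0.01832
DIC = [CO2*]/α₀ = 5.020×10^-5 / 0.01832 = 2.740 mmol/kg
[CO3²⁻] = α₂·DIC; α₂ = 0.04197, so [CO3²⁻] = 0.04197 × 2.740 = 0.115 mmol/kg

[CO3²⁻] = 0.115 mmol/kg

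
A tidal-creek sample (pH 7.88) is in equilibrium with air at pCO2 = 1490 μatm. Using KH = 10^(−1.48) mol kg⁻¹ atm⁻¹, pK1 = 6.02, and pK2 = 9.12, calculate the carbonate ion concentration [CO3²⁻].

[CO3²⁻] = 0.206 mmol/kg

[CO2*] = KH · pCO2 = 10^(−1.48) × 1490×10^-6 = 4.934×10^-5 mol/kg
α₀ = 1/(1 + K1/[H⁺] + K1K2/[H⁺]²) = 1/(1 + 10^+1.86 + 10^+0.62) = 0.01288
DIC = [CO2*]/α₀ = 4.934×10^-5 / 0.01288 = 3.829 mmol/kg
[CO3²⁻] = α₂·DIC; α₂ = 0.05371, so [CO3²⁻] = 0.05371 × 3.829 = 0.206 mmol/kg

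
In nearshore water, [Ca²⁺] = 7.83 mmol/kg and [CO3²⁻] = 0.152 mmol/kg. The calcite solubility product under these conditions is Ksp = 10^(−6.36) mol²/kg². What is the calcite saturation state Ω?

Ω = 2.73

Ksp = 10^(−6.36) = 4.365×10^-7
Ω = [Ca²⁺][CO3²⁻]/Ksp = (7.83×10^-3)(0.152×10^-3) / 4.365×10^-7 = 2.73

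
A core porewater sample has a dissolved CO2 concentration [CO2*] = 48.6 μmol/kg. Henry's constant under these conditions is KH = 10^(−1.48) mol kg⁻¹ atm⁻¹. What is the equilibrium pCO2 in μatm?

KH = 10^(−1.48) = 3.311×10^-2 mol kg⁻¹ atm⁻¹
pCO2 = [CO2*]/KH = 48.6×10^-6 / 3.311×10^-2 = 1.47×10^-3 atm = 1470 μatm

pCO2 = 1470 μatm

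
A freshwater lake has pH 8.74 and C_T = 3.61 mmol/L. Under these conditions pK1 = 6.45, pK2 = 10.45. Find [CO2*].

[CO2*] = 18.1 μmol/L

α₀ = 1 / (1 + K1/[H⁺] + K1K2/[H⁺]²) = 1 / (1 + 10^+2.29 + 10^+0.58)
   = 1 / (1 + 194.98 + 3.8019) = 1/199.79 = 0.005005
[CO2*] = α₀ × DIC = 0.005005 × 3.61 = 0.0181 mmol/L = 18.1 μmol/L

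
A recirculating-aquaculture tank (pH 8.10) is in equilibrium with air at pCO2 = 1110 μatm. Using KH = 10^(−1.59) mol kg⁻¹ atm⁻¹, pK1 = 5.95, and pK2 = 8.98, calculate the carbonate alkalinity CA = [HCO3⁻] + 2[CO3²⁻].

CA = 5.09 mmol/kg

[CO2*] = KH · pCO2 = 10^(−1.59) × 1110×10^-6 = 2.853×10^-5 mol/kg
α₀ = 1/(1 + K1/[H⁺] + K1K2/[H⁺]²) = 1/(1 + 10^+2.15 + 10^+1.27) = 0.006216
DIC = [CO2*]/α₀ = 2.853×10^-5 / 0.006216 = 4.590 mmol/kg
CA = (α₁ + 2α₂)·DIC = (0.8780 + 2×0.1157) × 4.590 = 5.09 mmol/kg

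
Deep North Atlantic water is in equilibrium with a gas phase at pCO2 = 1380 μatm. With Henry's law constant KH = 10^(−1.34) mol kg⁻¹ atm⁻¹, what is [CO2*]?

KH = 10^(−1.34) = 4.571×10^-2 mol kg⁻¹ atm⁻¹
[CO2*] = KH · pCO2 = 4.571×10^-2 × 1380×10^-6 atm = 6.31×10^-5 mol/kg

[CO2*] = 63.1 μmol/kg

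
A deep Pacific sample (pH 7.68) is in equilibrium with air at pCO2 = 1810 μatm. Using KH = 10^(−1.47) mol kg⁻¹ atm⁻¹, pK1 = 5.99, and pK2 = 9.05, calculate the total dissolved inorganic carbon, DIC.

[CO2*] = KH · pCO2 = 10^(−1.47) × 1810×10^-6 = 6.133×10^-5 mol/kg
α₀ = 1/(1 + K1/[H⁺] + K1K2/[H⁺]²) = 1/(1 + 10^+1.69 + 10^+0.32) = 0.01921
DIC = [CO2*]/α₀ = 6.133×10^-5 / 0.01921 = 3.19 mmol/kg

DIC = 3.19 mmol/kg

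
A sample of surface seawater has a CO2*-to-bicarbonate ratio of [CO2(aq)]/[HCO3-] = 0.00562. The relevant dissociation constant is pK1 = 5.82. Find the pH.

pH = 8.07

From K1 = [H⁺][HCO3-]/[CO2(aq)]:  pH = pK1 − log₁₀([CO2(aq)]/[HCO3-])
log₁₀(0.00562) = -2.250
pH = 5.82 − (-2.250) = 8.07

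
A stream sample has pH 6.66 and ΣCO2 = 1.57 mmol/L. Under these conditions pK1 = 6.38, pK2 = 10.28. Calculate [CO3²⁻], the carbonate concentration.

α₂ = 1 / (1 + [H⁺]/K2 + [H⁺]²/(K1K2)) = 1 / (1 + 10^+3.62 + 10^+3.34)
   = 1 / (1 + 4168.7 + 2187.8) = 1/6357.5 = 0.0001573
[CO3²⁻] = α₂ × DIC = 0.0001573 × 1.57 = 0.000247 mmol/L = 0.247 μmol/L

[CO3²⁻] = 0.247 μmol/L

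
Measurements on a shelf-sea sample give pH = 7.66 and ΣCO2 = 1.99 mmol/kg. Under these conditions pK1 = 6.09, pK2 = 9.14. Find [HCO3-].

α₁ = 1 / (1 + [H⁺]/K1 + K2/[H⁺]) = 1 / (1 + 10^-1.57 + 10^-1.48)
   = 1 / (1 + 0.026915 + 0.033113) = 1/1.0600 = 0.9434
[HCO3⁻] = α₁ × DIC = 0.9434 × 1.99 = 1.88 mmol/kg

[HCO3⁻] = 1.88 mmol/kg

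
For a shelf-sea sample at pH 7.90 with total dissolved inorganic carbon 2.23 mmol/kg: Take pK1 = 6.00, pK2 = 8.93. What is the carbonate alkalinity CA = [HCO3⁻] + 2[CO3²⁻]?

CA = [HCO3⁻] + 2[CO3²⁻] = (α₁ + 2α₂)·DIC
At pH 7.90: [H⁺]/K1 = 10^-1.90 = 0.012589, K2/[H⁺] = 10^-1.03 = 0.093325
α₁ = 1/(1 + 0.012589 + 0.093325) = 1/1.1059 = 0.9042; α₂ = α₁·K2/[H⁺] = 0.08439
α₁ + 2α₂ = 1.0730
CA = 1.0730 × 2.23 = 2.39 mmol/kg

CA = 2.39 mmol/kg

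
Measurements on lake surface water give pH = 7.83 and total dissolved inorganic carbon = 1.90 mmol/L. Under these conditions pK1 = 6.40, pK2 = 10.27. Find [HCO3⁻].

α₁ = 1 / (1 + [H⁺]/K1 + K2/[H⁺]) = 1 / (1 + 10^-1.43 + 10^-2.44)
   = 1 / (1 + 0.037154 + 0.0036308) = 1/1.0408 = 0.9608
[HCO3⁻] = α₁ × DIC = 0.9608 × 1.90 = 1.83 mmol/L

[HCO3⁻] = 1.83 mmol/L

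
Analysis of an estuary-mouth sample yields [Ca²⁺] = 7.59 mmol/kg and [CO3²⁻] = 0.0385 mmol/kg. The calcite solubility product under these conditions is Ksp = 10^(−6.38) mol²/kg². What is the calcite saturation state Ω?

Ω = 0.701

Ksp = 10^(−6.38) = 4.169×10^-7
Ω = [Ca²⁺][CO3²⁻]/Ksp = (7.59×10^-3)(0.0385×10^-3) / 4.169×10^-7 = 0.701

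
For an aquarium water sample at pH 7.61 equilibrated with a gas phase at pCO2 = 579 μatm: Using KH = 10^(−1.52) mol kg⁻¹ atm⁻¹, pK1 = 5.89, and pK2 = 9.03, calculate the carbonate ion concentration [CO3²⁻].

[CO2*] = KH · pCO2 = 10^(−1.52) × 579×10^-6 = 1.749×10^-5 mol/kg
α₀ = 1/(1 + K1/[H⁺] + K1K2/[H⁺]²) = 1/(1 + 10^+1.72 + 10^+0.30) = 0.01803
DIC = [CO2*]/α₀ = 1.749×10^-5 / 0.01803 = 0.9700 mmol/kg
[CO3²⁻] = α₂·DIC; α₂ = 0.03597, so [CO3²⁻] = 0.03597 × 0.9700 = 0.0349 mmol/kg

[CO3²⁻] = 0.0349 mmol/kg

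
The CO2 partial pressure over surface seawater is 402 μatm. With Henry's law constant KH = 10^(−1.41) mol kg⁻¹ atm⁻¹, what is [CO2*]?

KH = 10^(−1.41) = 3.890×10^-2 mol kg⁻¹ atm⁻¹
[CO2*] = KH · pCO2 = 3.890×10^-2 × 402×10^-6 atm = 1.56×10^-5 mol/kg

[CO2*] = 15.6 μmol/kg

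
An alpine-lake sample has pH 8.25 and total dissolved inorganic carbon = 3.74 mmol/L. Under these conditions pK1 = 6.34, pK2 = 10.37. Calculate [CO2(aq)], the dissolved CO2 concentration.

α₀ = 1 / (1 + K1/[H⁺] + K1K2/[H⁺]²) = 1 / (1 + 10^+1.91 + 10^-0.21)
   = 1 / (1 + 81.283 + 0.61660) = 1/82.900 = 0.01206
[CO2*] = α₀ × DIC = 0.01206 × 3.74 = 0.0451 mmol/L

[CO2*] = 0.0451 mmol/L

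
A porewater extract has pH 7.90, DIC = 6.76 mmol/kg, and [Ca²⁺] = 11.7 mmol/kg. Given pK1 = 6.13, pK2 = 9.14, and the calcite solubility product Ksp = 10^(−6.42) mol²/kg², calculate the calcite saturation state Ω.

Ω = 11.1

α₂ = 1 / (1 + [H⁺]/K2 + [H⁺]²/(K1K2)) = 1 / (1 + 10^+1.24 + 10^-0.53)
   = 1 / (1 + 17.378 + 0.29512) = 1/18.673 = 0.05355
[CO3²⁻] = α₂ × DIC = 0.05355 × 6.76 = 0.3620 mmol/kg
Ksp = 10^(−6.42) = 3.802×10^-7
Ω = [Ca²⁺][CO3²⁻]/Ksp = (11.7×10^-3)(3.620×10^-4) / 3.802×10^-7 = 11.1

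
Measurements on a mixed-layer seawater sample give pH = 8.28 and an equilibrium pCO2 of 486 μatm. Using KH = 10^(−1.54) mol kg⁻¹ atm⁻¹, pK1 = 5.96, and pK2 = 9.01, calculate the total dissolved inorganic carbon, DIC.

[CO2*] = KH · pCO2 = 10^(−1.54) × 486×10^-6 = 1.402×10^-5 mol/kg
α₀ = 1/(1 + K1/[H⁺] + K1K2/[H⁺]²) = 1/(1 + 10^+2.32 + 10^+1.59) = 0.004019
DIC = [CO2*]/α₀ = 1.402×10^-5 / 0.004019 = 3.49 mmol/kg

DIC = 3.49 mmol/kg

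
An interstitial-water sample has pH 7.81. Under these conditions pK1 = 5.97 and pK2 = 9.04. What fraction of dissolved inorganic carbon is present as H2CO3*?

α₀ = 0.0135

α₀ = 1 / (1 + K1/[H⁺] + K1K2/[H⁺]²) = 1 / (1 + 10^+1.84 + 10^+0.61)
   = 1 / (1 + 69.183 + 4.0738) = 1/74.257 = 0.01347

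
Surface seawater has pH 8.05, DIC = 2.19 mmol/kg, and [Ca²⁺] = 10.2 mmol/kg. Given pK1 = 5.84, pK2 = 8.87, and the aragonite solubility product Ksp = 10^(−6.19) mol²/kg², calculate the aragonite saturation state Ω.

α₂ = 1 / (1 + [H⁺]/K2 + [H⁺]²/(K1K2)) = 1 / (1 + 10^+0.82 + 10^-1.39)
   = 1 / (1 + 6.6069 + 0.040738) = 1/7.6477 = 0.1308
[CO3²⁻] = α₂ × DIC = 0.1308 × 2.19 = 0.2864 mmol/kg
Ksp = 10^(−6.19) = 6.457×10^-7
Ω = [Ca²⁺][CO3²⁻]/Ksp = (10.2×10^-3)(2.864×10^-4) / 6.457×10^-7 = 4.52

Ω = 4.52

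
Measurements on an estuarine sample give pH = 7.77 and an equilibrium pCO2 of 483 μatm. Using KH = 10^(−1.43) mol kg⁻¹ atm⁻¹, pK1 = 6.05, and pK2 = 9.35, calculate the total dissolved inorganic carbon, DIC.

DIC = 0.984 mmol/kg

[CO2*] = KH · pCO2 = 10^(−1.43) × 483×10^-6 = 1.795×10^-5 mol/kg
α₀ = 1/(1 + K1/[H⁺] + K1K2/[H⁺]²) = 1/(1 + 10^+1.72 + 10^+0.14) = 0.01823
DIC = [CO2*]/α₀ = 1.795×10^-5 / 0.01823 = 0.984 mmol/kg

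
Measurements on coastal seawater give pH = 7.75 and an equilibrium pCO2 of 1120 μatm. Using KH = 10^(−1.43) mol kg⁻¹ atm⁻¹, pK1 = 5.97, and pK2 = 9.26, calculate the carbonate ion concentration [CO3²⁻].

[CO3²⁻] = 0.0775 mmol/kg

[CO2*] = KH · pCO2 = 10^(−1.43) × 1120×10^-6 = 4.161×10^-5 mol/kg
α₀ = 1/(1 + K1/[H⁺] + K1K2/[H⁺]²) = 1/(1 + 10^+1.78 + 10^+0.27) = 0.01584
DIC = [CO2*]/α₀ = 4.161×10^-5 / 0.01584 = 2.626 mmol/kg
[CO3²⁻] = α₂·DIC; α₂ = 0.02950, so [CO3²⁻] = 0.02950 × 2.626 = 0.0775 mmol/kg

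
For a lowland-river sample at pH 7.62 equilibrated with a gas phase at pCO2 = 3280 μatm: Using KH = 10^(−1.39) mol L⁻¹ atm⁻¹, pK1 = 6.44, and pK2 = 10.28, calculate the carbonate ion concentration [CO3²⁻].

[CO3²⁻] = 4.42 μmol/L

[CO2*] = KH · pCO2 = 10^(−1.39) × 3280×10^-6 = 1.336×10^-4 mol/L
α₀ = 1/(1 + K1/[H⁺] + K1K2/[H⁺]²) = 1/(1 + 10^+1.18 + 10^-1.48) = 0.06185
DIC = [CO2*]/α₀ = 1.336×10^-4 / 0.06185 = 2.160 mmol/L
[CO3²⁻] = α₂·DIC; α₂ = 0.002048, so [CO3²⁻] = 0.002048 × 2.160 = 0.00442 mmol/L = 4.42 μmol/L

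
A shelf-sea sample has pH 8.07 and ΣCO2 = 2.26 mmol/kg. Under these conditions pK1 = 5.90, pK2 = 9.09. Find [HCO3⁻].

α₁ = 1 / (1 + [H⁺]/K1 + K2/[H⁺]) = 1 / (1 + 10^-2.17 + 10^-1.02)
   = 1 / (1 + 0.0067608 + 0.095499) = 1/1.1023 = 0.9072
[HCO3⁻] = α₁ × DIC = 0.9072 × 2.26 = 2.05 mmol/kg

[HCO3⁻] = 2.05 mmol/kg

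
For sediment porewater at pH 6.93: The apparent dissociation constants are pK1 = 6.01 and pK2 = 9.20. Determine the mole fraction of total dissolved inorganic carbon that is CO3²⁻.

α₂ = 0.00477

α₂ = 1 / (1 + [H⁺]/K2 + [H⁺]²/(K1K2)) = 1 / (1 + 10^+2.27 + 10^+1.35)
   = 1 / (1 + 186.21 + 22.387) = 1/209.60 = 0.004771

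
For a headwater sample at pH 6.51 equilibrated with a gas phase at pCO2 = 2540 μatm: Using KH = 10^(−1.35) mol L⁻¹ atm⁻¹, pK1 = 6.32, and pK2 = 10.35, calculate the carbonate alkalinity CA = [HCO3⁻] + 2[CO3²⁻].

CA = 0.176 mmol/L

[CO2*] = KH · pCO2 = 10^(−1.35) × 2540×10^-6 = 1.135×10^-4 mol/L
α₀ = 1/(1 + K1/[H⁺] + K1K2/[H⁺]²) = 1/(1 + 10^+0.19 + 10^-3.65) = 0.3923
DIC = [CO2*]/α₀ = 1.135×10^-4 / 0.3923 = 0.2892 mmol/L
CA = (α₁ + 2α₂)·DIC = (0.6076 + 2×8.783×10^-5) × 0.2892 = 0.176 mmol/L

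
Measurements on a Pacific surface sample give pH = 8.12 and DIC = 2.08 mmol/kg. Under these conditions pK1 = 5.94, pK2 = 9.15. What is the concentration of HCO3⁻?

α₁ = 1 / (1 + [H⁺]/K1 + K2/[H⁺]) = 1 / (1 + 10^-2.18 + 10^-1.03)
   = 1 / (1 + 0.0066069 + 0.093325) = 1/1.0999 = 0.9091
[HCO3⁻] = α₁ × DIC = 0.9091 × 2.08 = 1.89 mmol/kg

[HCO3⁻] = 1.89 mmol/kg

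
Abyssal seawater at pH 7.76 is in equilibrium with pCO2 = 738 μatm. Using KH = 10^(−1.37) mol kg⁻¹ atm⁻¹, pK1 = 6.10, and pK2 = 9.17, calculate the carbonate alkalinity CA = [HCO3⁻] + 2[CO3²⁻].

CA = 1.55 mmol/kg

[CO2*] = KH · pCO2 = 10^(−1.37) × 738×10^-6 = 3.148×10^-5 mol/kg
α₀ = 1/(1 + K1/[H⁺] + K1K2/[H⁺]²) = 1/(1 + 10^+1.66 + 10^+0.25) = 0.02062
DIC = [CO2*]/α₀ = 3.148×10^-5 / 0.02062 = 1.526 mmol/kg
CA = (α₁ + 2α₂)·DIC = (0.9427 + 2×0.03668) × 1.526 = 1.55 mmol/kg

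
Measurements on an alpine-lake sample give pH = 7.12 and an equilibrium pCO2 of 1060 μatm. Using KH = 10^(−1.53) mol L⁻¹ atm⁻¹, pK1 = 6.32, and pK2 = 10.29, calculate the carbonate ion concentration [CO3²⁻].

[CO2*] = KH · pCO2 = 10^(−1.53) × 1060×10^-6 = 3.128×10^-5 mol/L
α₀ = 1/(1 + K1/[H⁺] + K1K2/[H⁺]²) = 1/(1 + 10^+0.80 + 10^-2.37) = 0.1367
DIC = [CO2*]/α₀ = 3.128×10^-5 / 0.1367 = 0.2288 mmol/L
[CO3²⁻] = α₂·DIC; α₂ = 0.0005832, so [CO3²⁻] = 0.0005832 × 0.2288 = 0.000133 mmol/L = 0.133 μmol/L

[CO3²⁻] = 0.133 μmol/L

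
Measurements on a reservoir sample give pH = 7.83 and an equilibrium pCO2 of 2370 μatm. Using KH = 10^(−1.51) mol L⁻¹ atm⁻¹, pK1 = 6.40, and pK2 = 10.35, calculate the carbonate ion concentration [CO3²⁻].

[CO3²⁻] = 5.95 μmol/L

[CO2*] = KH · pCO2 = 10^(−1.51) × 2370×10^-6 = 7.324×10^-5 mol/L
α₀ = 1/(1 + K1/[H⁺] + K1K2/[H⁺]²) = 1/(1 + 10^+1.43 + 10^-1.09) = 0.03572
DIC = [CO2*]/α₀ = 7.324×10^-5 / 0.03572 = 2.050 mmol/L
[CO3²⁻] = α₂·DIC; α₂ = 0.002903, so [CO3²⁻] = 0.002903 × 2.050 = 0.00595 mmol/L = 5.95 μmol/L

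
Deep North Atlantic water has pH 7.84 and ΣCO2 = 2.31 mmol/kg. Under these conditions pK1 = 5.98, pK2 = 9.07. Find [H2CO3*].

[CO2*] = 0.0297 mmol/kg

α₀ = 1 / (1 + K1/[H⁺] + K1K2/[H⁺]²) = 1 / (1 + 10^+1.86 + 10^+0.63)
   = 1 / (1 + 72.444 + 4.2658) = 1/77.709 = 0.01287
[CO2*] = α₀ × DIC = 0.01287 × 2.31 = 0.0297 mmol/kg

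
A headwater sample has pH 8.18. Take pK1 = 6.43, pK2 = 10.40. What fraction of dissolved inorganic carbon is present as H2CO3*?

α₀ = 0.0174

α₀ = 1 / (1 + K1/[H⁺] + K1K2/[H⁺]²) = 1 / (1 + 10^+1.75 + 10^-0.47)
   = 1 / (1 + 56.234 + 0.33884) = 1/57.573 = 0.01737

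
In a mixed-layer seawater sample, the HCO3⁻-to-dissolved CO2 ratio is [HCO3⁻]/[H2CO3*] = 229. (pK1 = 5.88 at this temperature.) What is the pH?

From K1 = [H⁺][HCO3⁻]/[H2CO3*]:  pH = pK1 + log₁₀([HCO3⁻]/[H2CO3*])
log₁₀(229) = +2.360
pH = 5.88 + (+2.360) = 8.24

pH = 8.24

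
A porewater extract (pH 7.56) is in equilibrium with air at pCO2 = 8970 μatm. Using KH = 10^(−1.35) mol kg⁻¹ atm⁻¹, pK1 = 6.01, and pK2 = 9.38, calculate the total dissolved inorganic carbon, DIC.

[CO2*] = KH · pCO2 = 10^(−1.35) × 8970×10^-6 = 4.007×10^-4 mol/kg
α₀ = 1/(1 + K1/[H⁺] + K1K2/[H⁺]²) = 1/(1 + 10^+1.55 + 10^-0.27) = 0.02701
DIC = [CO2*]/α₀ = 4.007×10^-4 / 0.02701 = 14.8 mmol/kg

DIC = 14.8 mmol/kg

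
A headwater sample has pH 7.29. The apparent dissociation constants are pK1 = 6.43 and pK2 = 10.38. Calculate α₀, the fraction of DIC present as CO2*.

α₀ = 1 / (1 + K1/[H⁺] + K1K2/[H⁺]²) = 1 / (1 + 10^+0.86 + 10^-2.23)
   = 1 / (1 + 7.2444 + 0.0058884) = 1/8.2502 = 0.1212

α₀ = 0.121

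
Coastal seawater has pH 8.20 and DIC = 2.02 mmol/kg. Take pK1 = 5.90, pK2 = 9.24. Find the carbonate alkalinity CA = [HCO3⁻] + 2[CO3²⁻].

CA = [HCO3⁻] + 2[CO3²⁻] = (α₁ + 2α₂)·DIC
At pH 8.20: [H⁺]/K1 = 10^-2.30 = 0.0050119, K2/[H⁺] = 10^-1.04 = 0.091201
α₁ = 1/(1 + 0.0050119 + 0.091201) = 1/1.0962 = 0.9122; α₂ = α₁·K2/[H⁺] = 0.08320
α₁ + 2α₂ = 1.0786
CA = 1.0786 × 2.02 = 2.18 mmol/kg

CA = 2.18 mmol/kg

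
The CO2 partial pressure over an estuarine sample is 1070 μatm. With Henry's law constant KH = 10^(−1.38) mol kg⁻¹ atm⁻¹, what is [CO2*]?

[CO2*] = 44.6 μmol/kg

KH = 10^(−1.38) = 4.169×10^-2 mol kg⁻¹ atm⁻¹
[CO2*] = KH · pCO2 = 4.169×10^-2 × 1070×10^-6 atm = 4.46×10^-5 mol/kg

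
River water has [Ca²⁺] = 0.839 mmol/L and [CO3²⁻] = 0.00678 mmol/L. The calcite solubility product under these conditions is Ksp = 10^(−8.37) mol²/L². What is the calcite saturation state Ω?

Ω = 1.33

Ksp = 10^(−8.37) = 4.266×10^-9
Ω = [Ca²⁺][CO3²⁻]/Ksp = (0.839×10^-3)(0.00678×10^-3) / 4.266×10^-9 = 1.33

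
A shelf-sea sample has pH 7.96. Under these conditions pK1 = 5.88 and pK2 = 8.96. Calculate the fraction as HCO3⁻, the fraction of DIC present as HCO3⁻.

α₁ = 1 / (1 + [H⁺]/K1 + K2/[H⁺]) = 1 / (1 + 10^-2.08 + 10^-1.00)
   = 1 / (1 + 0.0083176 + 0.10000) = 1/1.1083 = 0.9023

α₁ = 0.902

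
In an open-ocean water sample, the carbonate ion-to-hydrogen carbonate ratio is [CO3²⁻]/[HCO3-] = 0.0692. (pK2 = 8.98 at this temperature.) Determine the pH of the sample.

pH = 7.82

From K2 = [H⁺][CO3²⁻]/[HCO3-]:  pH = pK2 + log₁₀([CO3²⁻]/[HCO3-])
log₁₀(0.0692) = -1.160
pH = 8.98 + (-1.160) = 7.82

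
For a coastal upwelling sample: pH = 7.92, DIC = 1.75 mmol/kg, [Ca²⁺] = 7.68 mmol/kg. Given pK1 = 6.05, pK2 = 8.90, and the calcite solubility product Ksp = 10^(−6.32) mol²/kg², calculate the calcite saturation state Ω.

Ω = 2.63

α₂ = 1 / (1 + [H⁺]/K2 + [H⁺]²/(K1K2)) = 1 / (1 + 10^+0.98 + 10^-0.89)
   = 1 / (1 + 9.5499 + 0.12882) = 1/10.679 = 0.09364
[CO3²⁻] = α₂ × DIC = 0.09364 × 1.75 = 0.1639 mmol/kg
Ksp = 10^(−6.32) = 4.786×10^-7
Ω = [Ca²⁺][CO3²⁻]/Ksp = (7.68×10^-3)(1.639×10^-4) / 4.786×10^-7 = 2.63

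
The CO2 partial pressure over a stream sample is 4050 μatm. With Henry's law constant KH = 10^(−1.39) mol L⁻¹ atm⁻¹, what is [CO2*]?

[CO2*] = 165 μmol/L

KH = 10^(−1.39) = 4.074×10^-2 mol L⁻¹ atm⁻¹
[CO2*] = KH · pCO2 = 4.074×10^-2 × 4050×10^-6 atm = 1.65×10^-4 mol/L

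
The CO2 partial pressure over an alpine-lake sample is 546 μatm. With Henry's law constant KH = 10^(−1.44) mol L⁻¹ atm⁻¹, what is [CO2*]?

[CO2*] = 19.8 μmol/L

KH = 10^(−1.44) = 3.631×10^-2 mol L⁻¹ atm⁻¹
[CO2*] = KH · pCO2 = 3.631×10^-2 × 546×10^-6 atm = 1.98×10^-5 mol/L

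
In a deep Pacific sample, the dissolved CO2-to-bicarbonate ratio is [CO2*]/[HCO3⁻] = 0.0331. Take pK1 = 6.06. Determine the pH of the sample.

From K1 = [H⁺][HCO3⁻]/[CO2*]:  pH = pK1 − log₁₀([CO2*]/[HCO3⁻])
log₁₀(0.0331) = -1.480
pH = 6.06 − (-1.480) = 7.54

pH = 7.54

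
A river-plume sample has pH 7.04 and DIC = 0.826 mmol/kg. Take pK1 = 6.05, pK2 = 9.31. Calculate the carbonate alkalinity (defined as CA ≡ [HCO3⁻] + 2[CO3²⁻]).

CA = [HCO3⁻] + 2[CO3²⁻] = (α₁ + 2α₂)·DIC
At pH 7.04: [H⁺]/K1 = 10^-0.99 = 0.10233, K2/[H⁺] = 10^-2.27 = 0.0053703
α₁ = 1/(1 + 0.10233 + 0.0053703) = 1/1.1077 = 0.9028; α₂ = α₁·K2/[H⁺] = 0.004848
α₁ + 2α₂ = 0.9125
CA = 0.9125 × 0.826 = 0.754 mmol/kg

CA = 0.754 mmol/kg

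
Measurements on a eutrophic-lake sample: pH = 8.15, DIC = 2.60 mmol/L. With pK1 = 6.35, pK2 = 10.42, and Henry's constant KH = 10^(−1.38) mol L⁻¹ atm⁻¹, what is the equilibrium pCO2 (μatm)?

α₀ = 1 / (1 + K1/[H⁺] + K1K2/[H⁺]²) = 1 / (1 + 10^+1.80 + 10^-0.47)
   = 1 / (1 + 63.096 + 0.33884) = 1/64.435 = 0.01552
[CO2*] = α₀ × DIC = 0.01552 × 2.60 = 0.04035 mmol/L
pCO2 = [CO2*]/KH = 4.035×10^-5 / 4.169×10^-2 = 968 μatm

pCO2 = 968 μatm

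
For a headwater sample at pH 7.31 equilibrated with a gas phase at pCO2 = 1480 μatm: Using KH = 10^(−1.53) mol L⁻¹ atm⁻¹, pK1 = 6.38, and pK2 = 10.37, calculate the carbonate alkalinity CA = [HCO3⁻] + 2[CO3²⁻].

[CO2*] = KH · pCO2 = 10^(−1.53) × 1480×10^-6 = 4.368×10^-5 mol/L
α₀ = 1/(1 + K1/[H⁺] + K1K2/[H⁺]²) = 1/(1 + 10^+0.93 + 10^-2.13) = 0.1051
DIC = [CO2*]/α₀ = 4.368×10^-5 / 0.1051 = 0.4158 mmol/L
CA = (α₁ + 2α₂)·DIC = (0.8942 + 2×0.0007788) × 0.4158 = 0.372 mmol/L

CA = 0.372 mmol/L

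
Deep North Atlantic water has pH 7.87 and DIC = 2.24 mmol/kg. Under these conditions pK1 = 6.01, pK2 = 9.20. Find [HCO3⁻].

α₁ = 1 / (1 + [H⁺]/K1 + K2/[H⁺]) = 1 / (1 + 10^-1.86 + 10^-1.33)
   = 1 / (1 + 0.013804 + 0.046774) = 1/1.0606 = 0.9429
[HCO3⁻] = α₁ × DIC = 0.9429 × 2.24 = 2.11 mmol/kg

[HCO3⁻] = 2.11 mmol/kg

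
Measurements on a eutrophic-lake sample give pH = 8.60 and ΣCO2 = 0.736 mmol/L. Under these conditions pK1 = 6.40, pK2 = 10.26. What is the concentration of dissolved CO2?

[CO2*] = 4.52 μmol/L

α₀ = 1 / (1 + K1/[H⁺] + K1K2/[H⁺]²) = 1 / (1 + 10^+2.20 + 10^+0.54)
   = 1 / (1 + 158.49 + 3.4674) = 1/162.96 = 0.006137
[CO2*] = α₀ × DIC = 0.006137 × 0.736 = 0.00452 mmol/L = 4.52 μmol/L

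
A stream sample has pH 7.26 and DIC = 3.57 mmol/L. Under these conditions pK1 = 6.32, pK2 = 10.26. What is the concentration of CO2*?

α₀ = 1 / (1 + K1/[H⁺] + K1K2/[H⁺]²) = 1 / (1 + 10^+0.94 + 10^-2.06)
   = 1 / (1 + 8.7096 + 0.0087096) = 1/9.7183 = 0.1029
[CO2*] = α₀ × DIC = 0.1029 × 3.57 = 0.367 mmol/L

[CO2*] = 0.367 mmol/L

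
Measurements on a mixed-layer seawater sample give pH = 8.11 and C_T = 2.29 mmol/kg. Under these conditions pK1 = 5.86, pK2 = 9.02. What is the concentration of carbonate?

α₂ = 1 / (1 + [H⁺]/K2 + [H⁺]²/(K1K2)) = 1 / (1 + 10^+0.91 + 10^-1.34)
   = 1 / (1 + 8.1283 + 0.045709) = 1/9.1740 = 0.1090
[CO3²⁻] = α₂ × DIC = 0.1090 × 2.29 = 0.250 mmol/kg

[CO3²⁻] = 0.250 mmol/kg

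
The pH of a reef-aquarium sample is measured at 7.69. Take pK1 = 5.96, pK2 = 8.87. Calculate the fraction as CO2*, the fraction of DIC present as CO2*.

α₀ = 0.0172

α₀ = 1 / (1 + K1/[H⁺] + K1K2/[H⁺]²) = 1 / (1 + 10^+1.73 + 10^+0.55)
   = 1 / (1 + 53.703 + 3.5481) = 1/58.251 = 0.01717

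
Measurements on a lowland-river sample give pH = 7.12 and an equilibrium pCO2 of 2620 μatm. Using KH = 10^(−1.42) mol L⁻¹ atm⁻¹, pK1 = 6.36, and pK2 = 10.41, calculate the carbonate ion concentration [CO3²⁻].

[CO2*] = KH · pCO2 = 10^(−1.42) × 2620×10^-6 = 9.961×10^-5 mol/L
α₀ = 1/(1 + K1/[H⁺] + K1K2/[H⁺]²) = 1/(1 + 10^+0.76 + 10^-2.53) = 0.1480
DIC = [CO2*]/α₀ = 9.961×10^-5 / 0.1480 = 0.6731 mmol/L
[CO3²⁻] = α₂·DIC; α₂ = 0.0004367, so [CO3²⁻] = 0.0004367 × 0.6731 = 0.000294 mmol/L = 0.294 μmol/L

[CO3²⁻] = 0.294 μmol/L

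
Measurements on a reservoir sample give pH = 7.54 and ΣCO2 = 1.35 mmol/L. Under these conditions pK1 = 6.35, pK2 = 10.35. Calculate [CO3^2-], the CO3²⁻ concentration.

[CO3²⁻] = 1.96 μmol/L

α₂ = 1 / (1 + [H⁺]/K2 + [H⁺]²/(K1K2)) = 1 / (1 + 10^+2.81 + 10^+1.62)
   = 1 / (1 + 645.65 + 41.687) = 1/688.34 = 0.001453
[CO3²⁻] = α₂ × DIC = 0.001453 × 1.35 = 0.00196 mmol/L = 1.96 μmol/L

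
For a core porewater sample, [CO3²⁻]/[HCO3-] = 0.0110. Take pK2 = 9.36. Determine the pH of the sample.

pH = 7.40

From K2 = [H⁺][CO3²⁻]/[HCO3-]:  pH = pK2 + log₁₀([CO3²⁻]/[HCO3-])
log₁₀(0.0110) = -1.959
pH = 9.36 + (-1.959) = 7.40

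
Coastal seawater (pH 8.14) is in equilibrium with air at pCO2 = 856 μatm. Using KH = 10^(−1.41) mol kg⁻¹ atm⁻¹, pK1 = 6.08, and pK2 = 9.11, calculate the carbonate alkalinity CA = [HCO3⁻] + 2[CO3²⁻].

CA = 4.64 mmol/kg

[CO2*] = KH · pCO2 = 10^(−1.41) × 856×10^-6 = 3.330×10^-5 mol/kg
α₀ = 1/(1 + K1/[H⁺] + K1K2/[H⁺]²) = 1/(1 + 10^+2.06 + 10^+1.09) = 0.007805
DIC = [CO2*]/α₀ = 3.330×10^-5 / 0.007805 = 4.267 mmol/kg
CA = (α₁ + 2α₂)·DIC = (0.8962 + 2×0.09603) × 4.267 = 4.64 mmol/kg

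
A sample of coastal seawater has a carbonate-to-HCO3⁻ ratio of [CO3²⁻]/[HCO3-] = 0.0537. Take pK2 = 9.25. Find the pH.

From K2 = [H⁺][CO3²⁻]/[HCO3-]:  pH = pK2 + log₁₀([CO3²⁻]/[HCO3-])
log₁₀(0.0537) = -1.270
pH = 9.25 + (-1.270) = 7.98

pH = 7.98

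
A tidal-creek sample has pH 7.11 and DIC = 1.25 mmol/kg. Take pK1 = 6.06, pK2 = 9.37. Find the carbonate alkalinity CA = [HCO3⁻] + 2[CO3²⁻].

CA = [HCO3⁻] + 2[CO3²⁻] = (α₁ + 2α₂)·DIC
At pH 7.11: [H⁺]/K1 = 10^-1.05 = 0.089125, K2/[H⁺] = 10^-2.26 = 0.0054954
α₁ = 1/(1 + 0.089125 + 0.0054954) = 1/1.0946 = 0.9136; α₂ = α₁·K2/[H⁺] = 0.005020
α₁ + 2α₂ = 0.9236
CA = 0.9236 × 1.25 = 1.15 mmol/kg

CA = 1.15 mmol/kg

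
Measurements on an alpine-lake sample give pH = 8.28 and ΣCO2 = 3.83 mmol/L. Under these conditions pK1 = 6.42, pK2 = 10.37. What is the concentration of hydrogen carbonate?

[HCO3⁻] = 3.75 mmol/L

α₁ = 1 / (1 + [H⁺]/K1 + K2/[H⁺]) = 1 / (1 + 10^-1.86 + 10^-2.09)
   = 1 / (1 + 0.013804 + 0.0081283) = 1/1.0219 = 0.9785
[HCO3⁻] = α₁ × DIC = 0.9785 × 3.83 = 3.75 mmol/L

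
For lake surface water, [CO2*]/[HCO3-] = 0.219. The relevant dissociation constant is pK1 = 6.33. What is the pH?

pH = 6.99

From K1 = [H⁺][HCO3-]/[CO2*]:  pH = pK1 − log₁₀([CO2*]/[HCO3-])
log₁₀(0.219) = -0.660
pH = 6.33 − (-0.660) = 6.99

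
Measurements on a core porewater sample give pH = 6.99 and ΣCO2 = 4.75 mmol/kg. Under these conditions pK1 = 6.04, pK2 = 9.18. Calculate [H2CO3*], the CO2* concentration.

α₀ = 1 / (1 + K1/[H⁺] + K1K2/[H⁺]²) = 1 / (1 + 10^+0.95 + 10^-1.24)
   = 1 / (1 + 8.9125 + 0.057544) = 1/9.9701 = 0.1003
[CO2*] = α₀ × DIC = 0.1003 × 4.75 = 0.476 mmol/kg

[CO2*] = 0.476 mmol/kg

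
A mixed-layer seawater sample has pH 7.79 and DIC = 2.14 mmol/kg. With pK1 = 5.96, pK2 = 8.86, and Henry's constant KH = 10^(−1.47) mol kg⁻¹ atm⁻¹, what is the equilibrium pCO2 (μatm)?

α₀ = 1 / (1 + K1/[H⁺] + K1K2/[H⁺]²) = 1 / (1 + 10^+1.83 + 10^+0.76)
   = 1 / (1 + 67.608 + 5.7544) = 1/74.363 = 0.01345
[CO2*] = α₀ × DIC = 0.01345 × 2.14 = 0.02878 mmol/kg
pCO2 = [CO2*]/KH = 2.878×10^-5 / 3.388×10^-2 = 849 μatm

pCO2 = 849 μatm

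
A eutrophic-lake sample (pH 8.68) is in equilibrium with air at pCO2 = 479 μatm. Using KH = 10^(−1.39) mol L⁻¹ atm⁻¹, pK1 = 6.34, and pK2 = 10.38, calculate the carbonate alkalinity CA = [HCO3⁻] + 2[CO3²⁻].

[CO2*] = KH · pCO2 = 10^(−1.39) × 479×10^-6 = 1.951×10^-5 mol/L
α₀ = 1/(1 + K1/[H⁺] + K1K2/[H⁺]²) = 1/(1 + 10^+2.34 + 10^+0.64) = 0.004461
DIC = [CO2*]/α₀ = 1.951×10^-5 / 0.004461 = 4.374 mmol/L
CA = (α₁ + 2α₂)·DIC = (0.9761 + 2×0.01948) × 4.374 = 4.44 mmol/L

CA = 4.44 mmol/L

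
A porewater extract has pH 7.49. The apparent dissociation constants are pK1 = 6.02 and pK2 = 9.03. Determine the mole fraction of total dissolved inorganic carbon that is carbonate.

α₂ = 1 / (1 + [H⁺]/K2 + [H⁺]²/(K1K2)) = 1 / (1 + 10^+1.54 + 10^+0.07)
   = 1 / (1 + 34.674 + 1.1749) = 1/36.849 = 0.02714

α₂ = 0.0271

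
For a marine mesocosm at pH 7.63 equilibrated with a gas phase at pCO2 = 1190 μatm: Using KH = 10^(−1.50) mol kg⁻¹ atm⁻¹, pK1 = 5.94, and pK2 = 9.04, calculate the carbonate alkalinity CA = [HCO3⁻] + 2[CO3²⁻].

CA = 1.99 mmol/kg

[CO2*] = KH · pCO2 = 10^(−1.50) × 1190×10^-6 = 3.763×10^-5 mol/kg
α₀ = 1/(1 + K1/[H⁺] + K1K2/[H⁺]²) = 1/(1 + 10^+1.69 + 10^+0.28) = 0.01927
DIC = [CO2*]/α₀ = 3.763×10^-5 / 0.01927 = 1.952 mmol/kg
CA = (α₁ + 2α₂)·DIC = (0.9440 + 2×0.03673) × 1.952 = 1.99 mmol/kg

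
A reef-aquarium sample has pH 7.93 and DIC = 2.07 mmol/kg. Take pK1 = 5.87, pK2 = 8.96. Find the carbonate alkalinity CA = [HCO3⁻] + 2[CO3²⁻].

CA = 2.23 mmol/kg

CA = [HCO3⁻] + 2[CO3²⁻] = (α₁ + 2α₂)·DIC
At pH 7.93: [H⁺]/K1 = 10^-2.06 = 0.0087096, K2/[H⁺] = 10^-1.03 = 0.093325
α₁ = 1/(1 + 0.0087096 + 0.093325) = 1/1.1020 = 0.9074; α₂ = α₁·K2/[H⁺] = 0.08468
α₁ + 2α₂ = 1.0768
CA = 1.0768 × 2.07 = 2.23 mmol/kg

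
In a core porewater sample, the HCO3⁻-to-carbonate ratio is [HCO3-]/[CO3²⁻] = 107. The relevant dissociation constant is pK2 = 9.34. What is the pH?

pH = 7.31

From K2 = [H⁺][CO3²⁻]/[HCO3-]:  pH = pK2 − log₁₀([HCO3-]/[CO3²⁻])
log₁₀(107) = +2.029
pH = 9.34 − (+2.029) = 7.31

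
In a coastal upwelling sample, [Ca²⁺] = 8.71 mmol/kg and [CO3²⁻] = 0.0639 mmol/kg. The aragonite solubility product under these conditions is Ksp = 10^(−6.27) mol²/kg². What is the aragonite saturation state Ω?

Ksp = 10^(−6.27) = 5.370×10^-7
Ω = [Ca²⁺][CO3²⁻]/Ksp = (8.71×10^-3)(0.0639×10^-3) / 5.370×10^-7 = 1.04

Ω = 1.04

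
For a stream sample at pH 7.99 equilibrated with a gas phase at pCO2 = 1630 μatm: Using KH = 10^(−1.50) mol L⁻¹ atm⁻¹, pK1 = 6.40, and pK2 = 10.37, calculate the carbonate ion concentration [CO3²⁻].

[CO3²⁻] = 8.36 μmol/L

[CO2*] = KH · pCO2 = 10^(−1.50) × 1630×10^-6 = 5.155×10^-5 mol/L
α₀ = 1/(1 + K1/[H⁺] + K1K2/[H⁺]²) = 1/(1 + 10^+1.59 + 10^-0.79) = 0.02496
DIC = [CO2*]/α₀ = 5.155×10^-5 / 0.02496 = 2.065 mmol/L
[CO3²⁻] = α₂·DIC; α₂ = 0.004048, so [CO3²⁻] = 0.004048 × 2.065 = 0.00836 mmol/L = 8.36 μmol/L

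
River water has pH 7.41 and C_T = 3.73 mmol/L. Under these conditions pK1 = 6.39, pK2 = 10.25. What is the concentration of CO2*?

α₀ = 1 / (1 + K1/[H⁺] + K1K2/[H⁺]²) = 1 / (1 + 10^+1.02 + 10^-1.82)
   = 1 / (1 + 10.471 + 0.015136) = 1/11.486 = 0.08706
[CO2*] = α₀ × DIC = 0.08706 × 3.73 = 0.325 mmol/L

[CO2*] = 0.325 mmol/L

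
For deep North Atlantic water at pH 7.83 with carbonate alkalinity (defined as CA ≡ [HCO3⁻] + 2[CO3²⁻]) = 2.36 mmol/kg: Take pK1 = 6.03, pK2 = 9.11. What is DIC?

CA = [HCO3⁻] + 2[CO3²⁻] = (α₁ + 2α₂)·DIC
At pH 7.83: [H⁺]/K1 = 10^-1.80 = 0.015849, K2/[H⁺] = 10^-1.28 = 0.052481
α₁ = 1/(1 + 0.015849 + 0.052481) = 1/1.0683 = 0.9360; α₂ = α₁·K2/[H⁺] = 0.04912
α₁ + 2α₂ = 1.0343
DIC = CA / (α₁ + 2α₂) = 2.36 / 1.0343 = 2.28 mmol/kg

DIC = 2.28 mmol/kg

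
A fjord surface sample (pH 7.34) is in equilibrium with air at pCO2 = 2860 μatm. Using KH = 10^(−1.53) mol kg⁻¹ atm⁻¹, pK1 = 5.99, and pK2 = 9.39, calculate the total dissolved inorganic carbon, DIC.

[CO2*] = KH · pCO2 = 10^(−1.53) × 2860×10^-6 = 8.440×10^-5 mol/kg
α₀ = 1/(1 + K1/[H⁺] + K1K2/[H⁺]²) = 1/(1 + 10^+1.35 + 10^-0.70) = 0.04240
DIC = [CO2*]/α₀ = 8.440×10^-5 / 0.04240 = 1.99 mmol/kg

DIC = 1.99 mmol/kg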